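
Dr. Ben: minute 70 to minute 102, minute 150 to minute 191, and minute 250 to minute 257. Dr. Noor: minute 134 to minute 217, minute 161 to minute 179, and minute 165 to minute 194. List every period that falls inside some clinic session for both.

B, merged: minute 134 to minute 217.
minute 70 to minute 102: no overlap with the second set.
minute 150 to minute 191 meets the second set on minute 150 to minute 191.
minute 250 to minute 257: no overlap with the second set.

minute 150 to minute 191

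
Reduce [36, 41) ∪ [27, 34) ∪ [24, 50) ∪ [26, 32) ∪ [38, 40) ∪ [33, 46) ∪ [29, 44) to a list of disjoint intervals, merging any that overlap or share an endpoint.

Sort by start: [24, 50), [26, 32), [27, 34), [29, 44), [33, 46), [36, 41), [38, 40).
[26, 32) overlaps/touches [24, 50) → extend to [24, 50).
[27, 34) overlaps/touches [24, 50) → extend to [24, 50).
[29, 44) overlaps/touches [24, 50) → extend to [24, 50).
[33, 46) overlaps/touches [24, 50) → extend to [24, 50).
[36, 41) overlaps/touches [24, 50) → extend to [24, 50).
[38, 40) overlaps/touches [24, 50) → extend to [24, 50).

[24, 50)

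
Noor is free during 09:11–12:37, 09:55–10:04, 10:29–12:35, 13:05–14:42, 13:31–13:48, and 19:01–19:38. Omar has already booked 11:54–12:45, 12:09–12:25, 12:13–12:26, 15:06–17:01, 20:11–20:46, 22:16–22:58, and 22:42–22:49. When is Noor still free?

A, merged: 09:11-12:37, 13:05-14:42, 19:01-19:38.
B, merged: 11:54-12:45, 15:06-17:01, 20:11-20:46, 22:16-22:58.
09:11-12:37 minus B → 09:11-11:54.
13:05-14:42: no B overlap → unchanged.
19:01-19:38: no B overlap → unchanged.

09:11-11:54, 13:05-14:42, 19:01-19:38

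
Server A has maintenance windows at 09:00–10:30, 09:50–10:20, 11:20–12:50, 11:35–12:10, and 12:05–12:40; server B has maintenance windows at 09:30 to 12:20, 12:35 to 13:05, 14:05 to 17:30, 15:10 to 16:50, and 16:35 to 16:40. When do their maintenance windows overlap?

09:30–10:30, 11:20–12:20, 12:35–12:50

A, merged: 09:00–10:30, 11:20–12:50.
B, merged: 09:30–12:20, 12:35–13:05, 14:05–17:30.
09:00–10:30 ∩ B → 09:30–10:30.
11:20–12:50 ∩ B → 11:20–12:20, 12:35–12:50.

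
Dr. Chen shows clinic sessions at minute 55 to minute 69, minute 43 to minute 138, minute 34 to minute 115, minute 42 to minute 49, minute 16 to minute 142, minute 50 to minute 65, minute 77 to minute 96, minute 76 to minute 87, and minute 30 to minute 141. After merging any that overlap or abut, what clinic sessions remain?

minute 16 to minute 142

Sort by start: minute 16 to minute 142, minute 30 to minute 141, minute 34 to minute 115, minute 42 to minute 49, minute 43 to minute 138, minute 50 to minute 65, minute 55 to minute 69, minute 76 to minute 87, minute 77 to minute 96.
minute 30 to minute 141 overlaps/touches minute 16 to minute 142 → extend to minute 16 to minute 142.
minute 34 to minute 115 overlaps/touches minute 16 to minute 142 → extend to minute 16 to minute 142.
minute 42 to minute 49 overlaps/touches minute 16 to minute 142 → extend to minute 16 to minute 142.
minute 43 to minute 138 overlaps/touches minute 16 to minute 142 → extend to minute 16 to minute 142.
minute 50 to minute 65 overlaps/touches minute 16 to minute 142 → extend to minute 16 to minute 142.
minute 55 to minute 69 overlaps/touches minute 16 to minute 142 → extend to minute 16 to minute 142.
minute 76 to minute 87 overlaps/touches minute 16 to minute 142 → extend to minute 16 to minute 142.
minute 77 to minute 96 overlaps/touches minute 16 to minute 142 → extend to minute 16 to minute 142.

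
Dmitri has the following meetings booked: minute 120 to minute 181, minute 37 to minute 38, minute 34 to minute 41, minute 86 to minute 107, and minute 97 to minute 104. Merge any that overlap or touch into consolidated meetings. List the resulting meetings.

minute 34 to minute 41, minute 86 to minute 107, minute 120 to minute 181

Sort by start: minute 34 to minute 41, minute 37 to minute 38, minute 86 to minute 107, minute 97 to minute 104, minute 120 to minute 181.
minute 37 to minute 38 overlaps/touches minute 34 to minute 41 → extend to minute 34 to minute 41.
minute 86 to minute 107 is disjoint → start new block.
minute 97 to minute 104 overlaps/touches minute 86 to minute 107 → extend to minute 86 to minute 107.
minute 120 to minute 181 is disjoint → start new block.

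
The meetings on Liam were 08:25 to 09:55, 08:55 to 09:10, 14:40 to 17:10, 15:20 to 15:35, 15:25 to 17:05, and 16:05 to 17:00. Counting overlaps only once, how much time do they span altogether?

4 h

Merged: 08:25–09:55, 14:40–17:10.
Lengths: 1 h 30 min + 2 h 30 min = 4 h.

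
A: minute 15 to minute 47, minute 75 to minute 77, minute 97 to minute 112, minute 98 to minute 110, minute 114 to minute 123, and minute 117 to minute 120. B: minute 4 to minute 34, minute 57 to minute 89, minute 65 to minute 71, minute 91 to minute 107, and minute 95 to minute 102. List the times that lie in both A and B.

minute 15 to minute 34, minute 75 to minute 77, minute 97 to minute 107

Merge the first list: minute 15 to minute 47, minute 75 to minute 77, minute 97 to minute 112, minute 114 to minute 123.
Merge the second list: minute 4 to minute 34, minute 57 to minute 89, minute 91 to minute 107.
minute 15 to minute 47 ∩ B → minute 15 to minute 34.
minute 75 to minute 77 ∩ B → minute 75 to minute 77.
minute 97 to minute 112 ∩ B → minute 97 to minute 107.
minute 114 to minute 123 meets no B interval.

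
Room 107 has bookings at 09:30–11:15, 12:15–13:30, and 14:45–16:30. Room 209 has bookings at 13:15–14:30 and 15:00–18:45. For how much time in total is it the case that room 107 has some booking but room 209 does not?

3 h

A \ B = 09:30-11:15, 12:15-13:15, 14:45-15:00.
Total: 1 h 45 min + 1 h + 15 min = 3 h.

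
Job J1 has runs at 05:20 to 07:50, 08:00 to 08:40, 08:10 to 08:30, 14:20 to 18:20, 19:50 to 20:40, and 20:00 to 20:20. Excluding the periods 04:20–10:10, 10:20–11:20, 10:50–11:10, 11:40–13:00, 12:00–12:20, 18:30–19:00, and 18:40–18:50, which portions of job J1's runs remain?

14:20-18:20, 19:50-20:40

A, merged: 05:20-07:50, 08:00-08:40, 14:20-18:20, 19:50-20:40.
B, merged: 04:20-10:10, 10:20-11:20, 11:40-13:00, 18:30-19:00.
05:20-07:50 lies entirely inside B → drops out.
08:00-08:40 lies entirely inside B → drops out.
14:20-18:20 is untouched.
19:50-20:40 is untouched.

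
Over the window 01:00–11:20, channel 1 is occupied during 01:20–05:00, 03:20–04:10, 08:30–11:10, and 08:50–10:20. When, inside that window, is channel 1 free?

01:00-01:20, 05:00-08:30, 11:10-11:20

After merging, the occupied span is 01:20-05:00, 08:30-11:10.
Uncovered inside 01:00-11:20: 01:00-01:20, 05:00-08:30, 11:10-11:20.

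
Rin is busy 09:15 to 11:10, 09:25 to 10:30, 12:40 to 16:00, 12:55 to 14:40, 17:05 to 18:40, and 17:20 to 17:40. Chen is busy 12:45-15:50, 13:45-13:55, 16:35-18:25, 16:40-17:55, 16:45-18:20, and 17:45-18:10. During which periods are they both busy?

First set merges to 09:15–11:10, 12:40–16:00, 17:05–18:40.
Second set merges to 12:45–15:50, 16:35–18:25.
09:15–11:10 meets no B interval.
12:40–16:00 ∩ B → 12:45–15:50.
17:05–18:40 ∩ B → 17:05–18:25.

12:45–15:50, 17:05–18:25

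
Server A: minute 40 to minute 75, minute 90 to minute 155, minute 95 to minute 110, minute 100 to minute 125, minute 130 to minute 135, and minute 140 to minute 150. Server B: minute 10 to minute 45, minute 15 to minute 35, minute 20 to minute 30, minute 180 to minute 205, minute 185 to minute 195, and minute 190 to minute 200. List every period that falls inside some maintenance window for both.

A, merged: minute 40 to minute 75, minute 90 to minute 155.
B, merged: minute 10 to minute 45, minute 180 to minute 205.
minute 40 to minute 75 overlaps B on minute 40 to minute 45.
minute 90 to minute 155 falls entirely outside B.

minute 40 to minute 45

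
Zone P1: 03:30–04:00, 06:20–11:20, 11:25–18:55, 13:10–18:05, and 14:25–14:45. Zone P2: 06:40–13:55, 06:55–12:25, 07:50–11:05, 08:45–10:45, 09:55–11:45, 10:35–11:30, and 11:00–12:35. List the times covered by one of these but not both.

First set merges to 03:30–04:00, 06:20–11:20, 11:25–18:55.
Second set merges to 06:40–13:55.
A \ B = 03:30–04:00, 06:20–06:40, 13:55–18:55.
B \ A = 11:20–11:25.
Union of the two gives the symmetric difference.

03:30–04:00, 06:20–06:40, 11:20–11:25, 13:55–18:55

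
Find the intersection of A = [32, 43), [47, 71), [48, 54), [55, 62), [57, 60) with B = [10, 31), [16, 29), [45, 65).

[47, 65)

A, merged: [32, 43), [47, 71).
B, merged: [10, 31), [45, 65).
[32, 43) falls entirely outside B.
[47, 71) overlaps B on [47, 65).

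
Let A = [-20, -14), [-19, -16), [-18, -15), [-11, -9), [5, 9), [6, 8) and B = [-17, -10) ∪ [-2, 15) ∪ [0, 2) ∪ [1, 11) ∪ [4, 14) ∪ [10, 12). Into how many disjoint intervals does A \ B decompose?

2

A, merged: [-20, -14), [-11, -9), [5, 9).
B, merged: [-17, -10), [-2, 15).
A \ B = [-20, -17), [-10, -9).
That is 2 disjoint pieces.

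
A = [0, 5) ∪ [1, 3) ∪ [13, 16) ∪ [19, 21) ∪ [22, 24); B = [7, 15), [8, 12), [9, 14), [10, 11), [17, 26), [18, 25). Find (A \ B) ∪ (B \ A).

[0, 5) ∪ [7, 13) ∪ [15, 16) ∪ [17, 19) ∪ [21, 22) ∪ [24, 26)

A, merged: [0, 5), [13, 16), [19, 21), [22, 24).
B, merged: [7, 15), [17, 26).
A \ B = [0, 5), [15, 16).
B \ A = [7, 13), [17, 19), [21, 22), [24, 26).
Union of the two gives the symmetric difference.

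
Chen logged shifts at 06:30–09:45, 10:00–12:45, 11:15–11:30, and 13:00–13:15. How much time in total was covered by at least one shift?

Merged: 06:30–09:45, 10:00–12:45, 13:00–13:15.
Lengths: 3 h 15 min + 2 h 45 min + 15 min = 6 h 15 min.

6 h 15 min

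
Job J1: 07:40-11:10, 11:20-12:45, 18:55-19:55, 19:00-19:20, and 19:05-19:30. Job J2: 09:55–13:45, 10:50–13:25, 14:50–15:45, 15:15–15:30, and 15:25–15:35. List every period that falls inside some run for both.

Merge the first list: 07:40–11:10, 11:20–12:45, 18:55–19:55.
Merge the second list: 09:55–13:45, 14:50–15:45.
07:40–11:10 meets the second set on 09:55–11:10.
11:20–12:45 meets the second set on 11:20–12:45.
18:55–19:55: no overlap with the second set.

09:55–11:10, 11:20–12:45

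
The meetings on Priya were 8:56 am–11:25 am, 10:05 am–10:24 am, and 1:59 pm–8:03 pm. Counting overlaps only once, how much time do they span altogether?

Merged: 8:56 am–11:25 am, 1:59 pm–8:03 pm.
Lengths: 2 h 29 min + 6 h 4 min = 8 h 33 min.

8 h 33 min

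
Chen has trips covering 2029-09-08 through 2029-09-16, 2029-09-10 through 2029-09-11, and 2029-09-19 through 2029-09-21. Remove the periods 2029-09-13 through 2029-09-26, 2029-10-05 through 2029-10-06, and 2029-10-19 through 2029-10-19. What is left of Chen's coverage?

First set merges to 2029-09-08 through 2029-09-16, 2029-09-19 through 2029-09-21.
2029-09-08 through 2029-09-16 with B removed leaves 2029-09-08 through 2029-09-12.
2029-09-19 through 2029-09-21 lies entirely inside B → drops out.

2029-09-08 through 2029-09-12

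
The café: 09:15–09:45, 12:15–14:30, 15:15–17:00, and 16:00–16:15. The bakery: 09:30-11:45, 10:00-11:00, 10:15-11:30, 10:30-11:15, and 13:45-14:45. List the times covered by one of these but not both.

Merge the first list: 09:15-09:45, 12:15-14:30, 15:15-17:00.
Merge the second list: 09:30-11:45, 13:45-14:45.
A but not B: 09:15-09:30, 12:15-13:45, 15:15-17:00.
B but not A: 09:45-11:45, 14:30-14:45.
Combining gives A △ B.

09:15-09:30, 09:45-11:45, 12:15-13:45, 14:30-14:45, 15:15-17:00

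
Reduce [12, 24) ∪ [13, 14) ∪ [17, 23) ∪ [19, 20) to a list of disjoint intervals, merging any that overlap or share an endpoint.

[13, 14) overlaps/touches [12, 24) → extend to [12, 24).
[17, 23) overlaps/touches [12, 24) → extend to [12, 24).
[19, 20) overlaps/touches [12, 24) → extend to [12, 24).

[12, 24)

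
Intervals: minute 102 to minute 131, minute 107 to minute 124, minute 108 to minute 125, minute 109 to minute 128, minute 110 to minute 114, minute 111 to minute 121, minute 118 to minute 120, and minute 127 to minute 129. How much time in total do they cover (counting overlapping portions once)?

29 minutes

Merged: minute 102 to minute 131.
Length: 29 minutes.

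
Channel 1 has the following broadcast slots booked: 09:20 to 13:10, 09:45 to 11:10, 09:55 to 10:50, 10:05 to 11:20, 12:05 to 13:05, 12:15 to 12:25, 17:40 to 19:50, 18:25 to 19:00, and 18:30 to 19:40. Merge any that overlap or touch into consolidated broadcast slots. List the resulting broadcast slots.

09:20-13:10, 17:40-19:50

09:45-11:10 overlaps/touches 09:20-13:10 → extend to 09:20-13:10.
09:55-10:50 overlaps/touches 09:20-13:10 → extend to 09:20-13:10.
10:05-11:20 overlaps/touches 09:20-13:10 → extend to 09:20-13:10.
12:05-13:05 overlaps/touches 09:20-13:10 → extend to 09:20-13:10.
12:15-12:25 overlaps/touches 09:20-13:10 → extend to 09:20-13:10.
17:40-19:50 is disjoint → start new block.
18:25-19:00 overlaps/touches 17:40-19:50 → extend to 17:40-19:50.
18:30-19:40 overlaps/touches 17:40-19:50 → extend to 17:40-19:50.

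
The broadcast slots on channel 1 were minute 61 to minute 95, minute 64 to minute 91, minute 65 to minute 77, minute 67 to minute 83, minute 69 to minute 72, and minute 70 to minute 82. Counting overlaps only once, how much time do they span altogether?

Merged: minute 61 to minute 95.
Length: 34 minutes.

34 minutes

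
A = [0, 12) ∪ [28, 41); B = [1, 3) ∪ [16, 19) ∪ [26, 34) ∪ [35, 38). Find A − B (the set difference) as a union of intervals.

[0, 1) ∪ [3, 12) ∪ [34, 35) ∪ [38, 41)

[0, 12) minus B → [0, 1), [3, 12).
[28, 41) minus B → [34, 35), [38, 41).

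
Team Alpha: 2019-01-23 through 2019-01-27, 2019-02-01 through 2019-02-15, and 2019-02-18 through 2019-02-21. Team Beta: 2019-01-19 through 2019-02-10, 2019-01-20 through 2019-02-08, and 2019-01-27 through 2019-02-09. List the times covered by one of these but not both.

Merge the second list: 2019-01-19 through 2019-02-10.
A but not B: 2019-02-11 through 2019-02-15, 2019-02-18 through 2019-02-21.
B but not A: 2019-01-19 through 2019-01-22, 2019-01-28 through 2019-01-31.
Combining gives A △ B.

2019-01-19 through 2019-01-22, 2019-01-28 through 2019-01-31, 2019-02-11 through 2019-02-15, 2019-02-18 through 2019-02-21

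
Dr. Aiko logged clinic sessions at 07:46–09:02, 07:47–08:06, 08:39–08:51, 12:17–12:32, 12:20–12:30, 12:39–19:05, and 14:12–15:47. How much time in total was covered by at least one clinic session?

7 h 57 min

Merged: 07:46-09:02, 12:17-12:32, 12:39-19:05.
Lengths: 1 h 16 min + 15 min + 6 h 26 min = 7 h 57 min.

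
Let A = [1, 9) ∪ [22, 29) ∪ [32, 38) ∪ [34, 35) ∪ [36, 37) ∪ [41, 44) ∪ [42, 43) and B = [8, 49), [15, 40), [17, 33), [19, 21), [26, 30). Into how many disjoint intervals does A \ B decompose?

1

Merge the first list: [1, 9), [22, 29), [32, 38), [41, 44).
Merge the second list: [8, 49).
A \ B = [1, 8).
That is 1 disjoint piece.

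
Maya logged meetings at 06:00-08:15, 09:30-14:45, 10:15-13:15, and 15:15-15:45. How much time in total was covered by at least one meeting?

Merged: 06:00–08:15, 09:30–14:45, 15:15–15:45.
Lengths: 2 h 15 min + 5 h 15 min + 30 min = 8 h.

8 h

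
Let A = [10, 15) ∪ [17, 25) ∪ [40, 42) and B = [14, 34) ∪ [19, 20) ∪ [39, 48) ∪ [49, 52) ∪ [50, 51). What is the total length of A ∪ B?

Merge the second list: [14, 34), [39, 48), [49, 52).
A ∪ B = [10, 34), [39, 48), [49, 52).
Total: 24 + 9 + 3 = 36.

36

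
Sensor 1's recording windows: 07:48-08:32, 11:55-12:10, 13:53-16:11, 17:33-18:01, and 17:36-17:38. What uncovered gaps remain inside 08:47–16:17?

08:47–11:55, 12:10–13:53, 16:11–16:17

Covered (merged): 07:48–08:32, 11:55–12:10, 13:53–16:11, 17:33–18:01.
Uncovered inside 08:47–16:17: 08:47–11:55, 12:10–13:53, 16:11–16:17.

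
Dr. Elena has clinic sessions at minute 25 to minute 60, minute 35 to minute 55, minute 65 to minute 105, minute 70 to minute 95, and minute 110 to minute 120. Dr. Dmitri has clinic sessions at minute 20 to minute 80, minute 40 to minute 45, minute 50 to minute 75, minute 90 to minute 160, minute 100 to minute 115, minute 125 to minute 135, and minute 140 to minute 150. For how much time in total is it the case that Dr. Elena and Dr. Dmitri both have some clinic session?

75 minutes

Merge the first list: minute 25 to minute 60, minute 65 to minute 105, minute 110 to minute 120.
Merge the second list: minute 20 to minute 80, minute 90 to minute 160.
A ∩ B = minute 25 to minute 60, minute 65 to minute 80, minute 90 to minute 105, minute 110 to minute 120.
Total: 35 minutes + 15 minutes + 15 minutes + 10 minutes = 75 minutes.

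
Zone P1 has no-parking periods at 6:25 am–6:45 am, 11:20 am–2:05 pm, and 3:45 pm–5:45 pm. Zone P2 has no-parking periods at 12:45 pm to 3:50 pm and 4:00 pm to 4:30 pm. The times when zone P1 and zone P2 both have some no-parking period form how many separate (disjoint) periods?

3

A ∩ B = 12:45 pm–2:05 pm, 3:45 pm–3:50 pm, 4:00 pm–4:30 pm.
That is 3 disjoint pieces.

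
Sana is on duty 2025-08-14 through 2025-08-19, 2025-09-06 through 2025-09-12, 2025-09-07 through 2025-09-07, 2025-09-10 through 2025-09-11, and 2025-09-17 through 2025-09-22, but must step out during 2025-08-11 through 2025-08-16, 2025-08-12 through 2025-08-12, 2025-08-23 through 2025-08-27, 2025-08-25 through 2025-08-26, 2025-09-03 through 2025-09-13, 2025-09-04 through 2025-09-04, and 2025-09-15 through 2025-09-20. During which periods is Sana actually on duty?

2025-08-17 through 2025-08-19, 2025-09-21 through 2025-09-22

Merge the first list: 2025-08-14 through 2025-08-19, 2025-09-06 through 2025-09-12, 2025-09-17 through 2025-09-22.
Merge the second list: 2025-08-11 through 2025-08-16, 2025-08-23 through 2025-08-27, 2025-09-03 through 2025-09-13, 2025-09-15 through 2025-09-20.
2025-08-14 through 2025-08-19 \ B = 2025-08-17 through 2025-08-19.
2025-09-06 through 2025-09-12: entirely removed.
2025-09-17 through 2025-09-22 \ B = 2025-09-21 through 2025-09-22.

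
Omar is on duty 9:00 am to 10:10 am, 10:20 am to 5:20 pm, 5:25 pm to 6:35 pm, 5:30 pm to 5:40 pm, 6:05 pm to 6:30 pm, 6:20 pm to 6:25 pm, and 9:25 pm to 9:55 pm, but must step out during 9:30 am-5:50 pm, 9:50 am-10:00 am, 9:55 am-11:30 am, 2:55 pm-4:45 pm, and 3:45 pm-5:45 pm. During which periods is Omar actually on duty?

9:00 am-9:30 am, 5:50 pm-6:35 pm, 9:25 pm-9:55 pm

A, merged: 9:00 am-10:10 am, 10:20 am-5:20 pm, 5:25 pm-6:35 pm, 9:25 pm-9:55 pm.
B, merged: 9:30 am-5:50 pm.
9:00 am-10:10 am \ B = 9:00 am-9:30 am.
10:20 am-5:20 pm: entirely removed.
5:25 pm-6:35 pm \ B = 5:50 pm-6:35 pm.
9:25 pm-9:55 pm: nothing removed.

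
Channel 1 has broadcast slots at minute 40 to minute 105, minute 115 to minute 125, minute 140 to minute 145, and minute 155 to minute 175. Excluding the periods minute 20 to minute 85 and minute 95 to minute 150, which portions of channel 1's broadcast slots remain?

minute 40 to minute 105 with B removed leaves minute 85 to minute 95.
minute 115 to minute 125 lies entirely inside B → drops out.
minute 140 to minute 145 lies entirely inside B → drops out.
minute 155 to minute 175 is untouched.

minute 85 to minute 95, minute 155 to minute 175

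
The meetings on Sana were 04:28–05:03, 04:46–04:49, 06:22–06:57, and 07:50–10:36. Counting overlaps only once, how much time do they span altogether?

Merged: 04:28–05:03, 06:22–06:57, 07:50–10:36.
Lengths: 35 min + 35 min + 2 h 46 min = 3 h 56 min.

3 h 56 min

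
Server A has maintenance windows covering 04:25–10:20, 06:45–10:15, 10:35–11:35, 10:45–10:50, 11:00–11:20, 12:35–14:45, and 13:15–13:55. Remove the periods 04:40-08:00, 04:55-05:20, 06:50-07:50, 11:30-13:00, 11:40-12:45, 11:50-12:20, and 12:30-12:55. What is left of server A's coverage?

First set merges to 04:25–10:20, 10:35–11:35, 12:35–14:45.
Second set merges to 04:40–08:00, 11:30–13:00.
04:25–10:20 minus B → 04:25–04:40, 08:00–10:20.
10:35–11:35 minus B → 10:35–11:30.
12:35–14:45 minus B → 13:00–14:45.

04:25–04:40, 08:00–10:20, 10:35–11:30, 13:00–14:45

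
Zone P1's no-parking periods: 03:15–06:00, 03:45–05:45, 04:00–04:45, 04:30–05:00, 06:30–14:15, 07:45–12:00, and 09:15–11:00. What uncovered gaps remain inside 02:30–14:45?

Covered (merged): 03:15–06:00, 06:30–14:15.
Complement within 02:30–14:45: 02:30–03:15, 06:00–06:30, 14:15–14:45.

02:30–03:15, 06:00–06:30, 14:15–14:45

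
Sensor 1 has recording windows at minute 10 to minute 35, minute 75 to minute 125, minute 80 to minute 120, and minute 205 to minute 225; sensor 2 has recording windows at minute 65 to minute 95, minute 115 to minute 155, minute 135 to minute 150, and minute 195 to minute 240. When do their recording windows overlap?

minute 75 to minute 95, minute 115 to minute 125, minute 205 to minute 225

First set merges to minute 10 to minute 35, minute 75 to minute 125, minute 205 to minute 225.
Second set merges to minute 65 to minute 95, minute 115 to minute 155, minute 195 to minute 240.
minute 10 to minute 35 falls entirely outside B.
minute 75 to minute 125 overlaps B on minute 75 to minute 95, minute 115 to minute 125.
minute 205 to minute 225 overlaps B on minute 205 to minute 225.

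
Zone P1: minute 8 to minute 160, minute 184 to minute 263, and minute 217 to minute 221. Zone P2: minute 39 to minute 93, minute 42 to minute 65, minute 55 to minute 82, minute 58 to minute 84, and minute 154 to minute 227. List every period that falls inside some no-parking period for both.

A, merged: minute 8 to minute 160, minute 184 to minute 263.
B, merged: minute 39 to minute 93, minute 154 to minute 227.
minute 8 to minute 160 ∩ B → minute 39 to minute 93, minute 154 to minute 160.
minute 184 to minute 263 ∩ B → minute 184 to minute 227.

minute 39 to minute 93, minute 154 to minute 160, minute 184 to minute 227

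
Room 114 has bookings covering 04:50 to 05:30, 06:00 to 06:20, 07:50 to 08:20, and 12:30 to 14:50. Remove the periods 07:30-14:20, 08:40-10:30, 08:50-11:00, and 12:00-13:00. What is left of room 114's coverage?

B, merged: 07:30–14:20.
04:50–05:30: nothing removed.
06:00–06:20: nothing removed.
07:50–08:20: entirely removed.
12:30–14:50 \ B = 14:20–14:50.

04:50–05:30, 06:00–06:20, 14:20–14:50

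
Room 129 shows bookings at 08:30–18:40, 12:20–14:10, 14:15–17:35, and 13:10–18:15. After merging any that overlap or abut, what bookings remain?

08:30–18:40

Sort by start: 08:30–18:40, 12:20–14:10, 13:10–18:15, 14:15–17:35.
12:20–14:10 overlaps/touches 08:30–18:40 → extend to 08:30–18:40.
13:10–18:15 overlaps/touches 08:30–18:40 → extend to 08:30–18:40.
14:15–17:35 overlaps/touches 08:30–18:40 → extend to 08:30–18:40.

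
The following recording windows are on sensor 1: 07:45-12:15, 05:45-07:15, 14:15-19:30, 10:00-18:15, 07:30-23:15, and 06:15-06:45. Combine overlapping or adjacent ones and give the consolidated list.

Sort by start: 05:45–07:15, 06:15–06:45, 07:30–23:15, 07:45–12:15, 10:00–18:15, 14:15–19:30.
06:15–06:45 overlaps/touches 05:45–07:15 → extend to 05:45–07:15.
07:30–23:15 is disjoint → start new block.
07:45–12:15 overlaps/touches 07:30–23:15 → extend to 07:30–23:15.
10:00–18:15 overlaps/touches 07:30–23:15 → extend to 07:30–23:15.
14:15–19:30 overlaps/touches 07:30–23:15 → extend to 07:30–23:15.

05:45–07:15, 07:30–23:15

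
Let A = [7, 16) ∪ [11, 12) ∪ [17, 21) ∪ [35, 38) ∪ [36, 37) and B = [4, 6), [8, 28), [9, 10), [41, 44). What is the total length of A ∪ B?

29

First set merges to [7, 16), [17, 21), [35, 38).
Second set merges to [4, 6), [8, 28), [41, 44).
A ∪ B = [4, 6), [7, 28), [35, 38), [41, 44).
Total: 2 + 21 + 3 + 3 = 29.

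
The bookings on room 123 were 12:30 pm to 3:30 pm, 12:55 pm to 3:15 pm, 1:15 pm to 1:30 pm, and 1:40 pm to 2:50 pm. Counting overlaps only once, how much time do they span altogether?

3 h

Merged: 12:30 pm-3:30 pm.
Length: 3 h.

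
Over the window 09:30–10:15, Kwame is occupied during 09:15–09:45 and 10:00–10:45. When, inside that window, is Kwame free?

09:45-10:00

After merging, the occupied span is 09:15-09:45, 10:00-10:45.
Gaps within 09:30-10:15: 09:45-10:00.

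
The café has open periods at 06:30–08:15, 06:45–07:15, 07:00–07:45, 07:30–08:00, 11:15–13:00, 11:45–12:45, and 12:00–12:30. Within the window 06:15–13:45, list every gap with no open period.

06:15–06:30, 08:15–11:15, 13:00–13:45

After merging, the occupied span is 06:30–08:15, 11:15–13:00.
Uncovered inside 06:15–13:45: 06:15–06:30, 08:15–11:15, 13:00–13:45.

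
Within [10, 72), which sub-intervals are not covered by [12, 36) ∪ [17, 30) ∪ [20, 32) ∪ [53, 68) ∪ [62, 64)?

[10, 12) ∪ [36, 53) ∪ [68, 72)

After merging, the occupied span is [12, 36), [53, 68).
Gaps within [10, 72): [10, 12), [36, 53), [68, 72).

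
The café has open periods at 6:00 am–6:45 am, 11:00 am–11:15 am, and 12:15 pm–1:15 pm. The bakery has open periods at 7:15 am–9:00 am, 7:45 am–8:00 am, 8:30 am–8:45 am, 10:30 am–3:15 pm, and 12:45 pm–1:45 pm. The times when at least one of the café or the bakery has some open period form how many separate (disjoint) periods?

Second set merges to 7:15 am–9:00 am, 10:30 am–3:15 pm.
A ∪ B = 6:00 am–6:45 am, 7:15 am–9:00 am, 10:30 am–3:15 pm.
That is 3 disjoint pieces.

3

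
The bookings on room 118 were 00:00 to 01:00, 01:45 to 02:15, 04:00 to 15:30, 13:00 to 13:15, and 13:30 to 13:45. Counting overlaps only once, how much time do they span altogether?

Merged: 00:00–01:00, 01:45–02:15, 04:00–15:30.
Lengths: 1 h + 30 min + 11 h 30 min = 13 h.

13 h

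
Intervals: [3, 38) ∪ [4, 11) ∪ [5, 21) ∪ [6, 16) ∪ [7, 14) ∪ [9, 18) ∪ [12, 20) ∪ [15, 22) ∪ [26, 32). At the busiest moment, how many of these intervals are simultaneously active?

Sweep endpoints in order; track running count of active intervals.
Peak of 6 reached at 9.

6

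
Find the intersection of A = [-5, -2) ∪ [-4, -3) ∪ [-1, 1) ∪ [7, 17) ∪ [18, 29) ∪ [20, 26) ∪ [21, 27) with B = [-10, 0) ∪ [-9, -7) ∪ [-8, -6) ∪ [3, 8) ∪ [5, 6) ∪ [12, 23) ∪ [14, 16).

[-5, -2) ∪ [-1, 0) ∪ [7, 8) ∪ [12, 17) ∪ [18, 23)

Merge the first list: [-5, -2), [-1, 1), [7, 17), [18, 29).
Merge the second list: [-10, 0), [3, 8), [12, 23).
[-5, -2) meets the second set on [-5, -2).
[-1, 1) meets the second set on [-1, 0).
[7, 17) meets the second set on [7, 8), [12, 17).
[18, 29) meets the second set on [18, 23).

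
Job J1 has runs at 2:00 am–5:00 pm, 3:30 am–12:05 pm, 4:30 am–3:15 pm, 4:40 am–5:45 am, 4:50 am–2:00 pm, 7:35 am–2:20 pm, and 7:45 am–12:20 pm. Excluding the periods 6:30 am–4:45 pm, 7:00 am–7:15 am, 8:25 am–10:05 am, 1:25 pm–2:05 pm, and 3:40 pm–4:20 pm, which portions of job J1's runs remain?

2:00 am-6:30 am, 4:45 pm-5:00 pm

A, merged: 2:00 am-5:00 pm.
B, merged: 6:30 am-4:45 pm.
2:00 am-5:00 pm with B removed leaves 2:00 am-6:30 am, 4:45 pm-5:00 pm.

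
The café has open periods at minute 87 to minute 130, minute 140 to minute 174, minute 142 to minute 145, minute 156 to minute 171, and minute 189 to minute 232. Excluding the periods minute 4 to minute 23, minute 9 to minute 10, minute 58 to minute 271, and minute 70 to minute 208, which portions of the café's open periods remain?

none

Merge the first list: minute 87 to minute 130, minute 140 to minute 174, minute 189 to minute 232.
Merge the second list: minute 4 to minute 23, minute 58 to minute 271.
minute 87 to minute 130 lies entirely inside B → drops out.
minute 140 to minute 174 lies entirely inside B → drops out.
minute 189 to minute 232 lies entirely inside B → drops out.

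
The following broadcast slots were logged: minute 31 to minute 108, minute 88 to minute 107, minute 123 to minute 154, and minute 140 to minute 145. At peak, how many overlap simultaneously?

At minute 88, 2 of the intervals are simultaneously active.
No point has more.

2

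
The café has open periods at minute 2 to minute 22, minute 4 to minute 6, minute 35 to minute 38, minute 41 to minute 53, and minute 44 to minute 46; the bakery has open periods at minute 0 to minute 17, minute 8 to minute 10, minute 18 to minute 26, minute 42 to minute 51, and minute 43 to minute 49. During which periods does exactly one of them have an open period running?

minute 0 to minute 2, minute 17 to minute 18, minute 22 to minute 26, minute 35 to minute 38, minute 41 to minute 42, minute 51 to minute 53

Merge the first list: minute 2 to minute 22, minute 35 to minute 38, minute 41 to minute 53.
Merge the second list: minute 0 to minute 17, minute 18 to minute 26, minute 42 to minute 51.
Only in the first: minute 17 to minute 18, minute 35 to minute 38, minute 41 to minute 42, minute 51 to minute 53.
Only in the second: minute 0 to minute 2, minute 22 to minute 26.
Together these are the periods covered by exactly one.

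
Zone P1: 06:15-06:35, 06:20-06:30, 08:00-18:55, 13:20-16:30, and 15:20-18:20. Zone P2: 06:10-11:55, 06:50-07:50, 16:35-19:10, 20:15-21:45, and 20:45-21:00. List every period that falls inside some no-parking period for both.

A, merged: 06:15-06:35, 08:00-18:55.
B, merged: 06:10-11:55, 16:35-19:10, 20:15-21:45.
06:15-06:35 meets the second set on 06:15-06:35.
08:00-18:55 meets the second set on 08:00-11:55, 16:35-18:55.

06:15-06:35, 08:00-11:55, 16:35-18:55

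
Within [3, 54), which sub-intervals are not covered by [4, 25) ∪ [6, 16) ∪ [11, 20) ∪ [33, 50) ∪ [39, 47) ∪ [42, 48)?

[3, 4) ∪ [25, 33) ∪ [50, 54)

Covered (merged): [4, 25), [33, 50).
Gaps within [3, 54): [3, 4), [25, 33), [50, 54).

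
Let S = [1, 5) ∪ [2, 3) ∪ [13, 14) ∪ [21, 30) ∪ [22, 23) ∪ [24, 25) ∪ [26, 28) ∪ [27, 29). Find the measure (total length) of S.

Merged: [1, 5), [13, 14), [21, 30).
Lengths: 4 + 1 + 9 = 14.

14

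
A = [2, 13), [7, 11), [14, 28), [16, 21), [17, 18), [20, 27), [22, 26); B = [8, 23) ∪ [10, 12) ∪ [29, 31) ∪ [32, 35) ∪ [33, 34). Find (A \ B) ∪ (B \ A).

First set merges to [2, 13), [14, 28).
Second set merges to [8, 23), [29, 31), [32, 35).
A but not B: [2, 8), [23, 28).
B but not A: [13, 14), [29, 31), [32, 35).
Combining gives A △ B.

[2, 8) ∪ [13, 14) ∪ [23, 28) ∪ [29, 31) ∪ [32, 35)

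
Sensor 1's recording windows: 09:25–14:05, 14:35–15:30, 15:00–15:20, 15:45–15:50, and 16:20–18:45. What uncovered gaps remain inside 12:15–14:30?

The merged coverage is 09:25-14:05, 14:35-15:30, 15:45-15:50, 16:20-18:45.
Uncovered inside 12:15-14:30: 14:05-14:30.

14:05-14:30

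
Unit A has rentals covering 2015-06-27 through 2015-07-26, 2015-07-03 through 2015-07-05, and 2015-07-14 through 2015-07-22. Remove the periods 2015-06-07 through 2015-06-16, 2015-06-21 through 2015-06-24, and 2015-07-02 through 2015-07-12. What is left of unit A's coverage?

A, merged: 2015-06-27 through 2015-07-26.
2015-06-27 through 2015-07-26 minus B → 2015-06-27 through 2015-07-01, 2015-07-13 through 2015-07-26.

2015-06-27 through 2015-07-01, 2015-07-13 through 2015-07-26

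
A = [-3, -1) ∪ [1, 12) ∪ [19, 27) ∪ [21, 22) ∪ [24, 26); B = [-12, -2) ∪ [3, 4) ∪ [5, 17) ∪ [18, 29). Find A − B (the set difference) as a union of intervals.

First set merges to [-3, -1), [1, 12), [19, 27).
[-3, -1) minus B → [-2, -1).
[1, 12) minus B → [1, 3), [4, 5).
[19, 27): fully covered by B → removed.

[-2, -1) ∪ [1, 3) ∪ [4, 5)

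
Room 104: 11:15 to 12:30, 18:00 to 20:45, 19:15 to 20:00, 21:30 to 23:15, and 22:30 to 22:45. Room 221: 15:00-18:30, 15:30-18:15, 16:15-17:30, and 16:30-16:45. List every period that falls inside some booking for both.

18:00-18:30

First set merges to 11:15-12:30, 18:00-20:45, 21:30-23:15.
Second set merges to 15:00-18:30.
11:15-12:30 falls entirely outside B.
18:00-20:45 overlaps B on 18:00-18:30.
21:30-23:15 falls entirely outside B.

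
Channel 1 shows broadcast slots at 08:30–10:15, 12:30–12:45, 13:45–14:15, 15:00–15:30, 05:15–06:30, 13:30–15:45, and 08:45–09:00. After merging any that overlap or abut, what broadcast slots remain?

05:15-06:30, 08:30-10:15, 12:30-12:45, 13:30-15:45

Sort by start: 05:15-06:30, 08:30-10:15, 08:45-09:00, 12:30-12:45, 13:30-15:45, 13:45-14:15, 15:00-15:30.
08:30-10:15 is disjoint → start new block.
08:45-09:00 overlaps/touches 08:30-10:15 → extend to 08:30-10:15.
12:30-12:45 is disjoint → start new block.
13:30-15:45 is disjoint → start new block.
13:45-14:15 overlaps/touches 13:30-15:45 → extend to 13:30-15:45.
15:00-15:30 overlaps/touches 13:30-15:45 → extend to 13:30-15:45.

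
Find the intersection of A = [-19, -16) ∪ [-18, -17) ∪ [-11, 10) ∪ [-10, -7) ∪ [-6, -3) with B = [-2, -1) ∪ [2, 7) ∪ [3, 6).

[-2, -1) ∪ [2, 7)

Merge the first list: [-19, -16), [-11, 10).
Merge the second list: [-2, -1), [2, 7).
[-19, -16) falls entirely outside B.
[-11, 10) overlaps B on [-2, -1), [2, 7).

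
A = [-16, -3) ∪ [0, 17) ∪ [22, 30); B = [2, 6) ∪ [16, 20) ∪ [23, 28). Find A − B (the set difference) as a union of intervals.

[-16, -3): no B overlap → unchanged.
[0, 17) minus B → [0, 2), [6, 16).
[22, 30) minus B → [22, 23), [28, 30).

[-16, -3) ∪ [0, 2) ∪ [6, 16) ∪ [22, 23) ∪ [28, 30)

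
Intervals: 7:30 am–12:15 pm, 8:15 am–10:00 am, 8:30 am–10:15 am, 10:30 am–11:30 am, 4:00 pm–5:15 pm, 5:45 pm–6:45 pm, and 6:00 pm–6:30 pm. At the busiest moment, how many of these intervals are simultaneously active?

3

Walk the sorted start/end points keeping a running depth.
The depth first hits 3 at 8:30 am.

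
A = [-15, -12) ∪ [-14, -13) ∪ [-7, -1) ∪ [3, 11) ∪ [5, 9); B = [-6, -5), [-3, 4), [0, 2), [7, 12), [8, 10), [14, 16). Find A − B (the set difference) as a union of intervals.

[-15, -12) ∪ [-7, -6) ∪ [-5, -3) ∪ [4, 7)

A, merged: [-15, -12), [-7, -1), [3, 11).
B, merged: [-6, -5), [-3, 4), [7, 12), [14, 16).
[-15, -12) is untouched.
[-7, -1) with B removed leaves [-7, -6), [-5, -3).
[3, 11) with B removed leaves [4, 7).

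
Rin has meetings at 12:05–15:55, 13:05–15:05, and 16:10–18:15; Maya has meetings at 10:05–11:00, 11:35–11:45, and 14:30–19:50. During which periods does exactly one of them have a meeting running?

10:05–11:00, 11:35–11:45, 12:05–14:30, 15:55–16:10, 18:15–19:50

First set merges to 12:05–15:55, 16:10–18:15.
A \ B = 12:05–14:30.
B \ A = 10:05–11:00, 11:35–11:45, 15:55–16:10, 18:15–19:50.
Union of the two gives the symmetric difference.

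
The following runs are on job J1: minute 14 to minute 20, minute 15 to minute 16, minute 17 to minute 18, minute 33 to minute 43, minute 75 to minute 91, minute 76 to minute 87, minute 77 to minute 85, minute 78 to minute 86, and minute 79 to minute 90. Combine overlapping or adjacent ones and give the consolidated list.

minute 14 to minute 20, minute 33 to minute 43, minute 75 to minute 91

minute 15 to minute 16 overlaps/touches minute 14 to minute 20 → extend to minute 14 to minute 20.
minute 17 to minute 18 overlaps/touches minute 14 to minute 20 → extend to minute 14 to minute 20.
minute 33 to minute 43 is disjoint → start new block.
minute 75 to minute 91 is disjoint → start new block.
minute 76 to minute 87 overlaps/touches minute 75 to minute 91 → extend to minute 75 to minute 91.
minute 77 to minute 85 overlaps/touches minute 75 to minute 91 → extend to minute 75 to minute 91.
minute 78 to minute 86 overlaps/touches minute 75 to minute 91 → extend to minute 75 to minute 91.
minute 79 to minute 90 overlaps/touches minute 75 to minute 91 → extend to minute 75 to minute 91.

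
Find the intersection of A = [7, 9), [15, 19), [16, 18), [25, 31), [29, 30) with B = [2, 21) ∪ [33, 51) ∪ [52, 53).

[7, 9) ∪ [15, 19)

A, merged: [7, 9), [15, 19), [25, 31).
[7, 9) ∩ B → [7, 9).
[15, 19) ∩ B → [15, 19).
[25, 31) meets no B interval.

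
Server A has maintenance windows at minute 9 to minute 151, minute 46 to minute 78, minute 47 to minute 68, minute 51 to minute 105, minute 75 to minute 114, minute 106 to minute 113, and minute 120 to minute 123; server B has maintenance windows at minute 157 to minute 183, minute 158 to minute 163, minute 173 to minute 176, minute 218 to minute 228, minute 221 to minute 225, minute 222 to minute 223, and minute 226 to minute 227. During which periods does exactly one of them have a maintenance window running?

First set merges to minute 9 to minute 151.
Second set merges to minute 157 to minute 183, minute 218 to minute 228.
Only in the first: minute 9 to minute 151.
Only in the second: minute 157 to minute 183, minute 218 to minute 228.
Together these are the periods covered by exactly one.

minute 9 to minute 151, minute 157 to minute 183, minute 218 to minute 228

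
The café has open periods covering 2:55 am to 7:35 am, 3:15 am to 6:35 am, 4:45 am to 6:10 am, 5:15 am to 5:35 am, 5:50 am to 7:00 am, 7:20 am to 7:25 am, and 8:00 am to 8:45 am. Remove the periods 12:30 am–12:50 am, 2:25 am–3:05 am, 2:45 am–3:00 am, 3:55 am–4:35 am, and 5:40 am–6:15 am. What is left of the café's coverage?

Merge the first list: 2:55 am–7:35 am, 8:00 am–8:45 am.
Merge the second list: 12:30 am–12:50 am, 2:25 am–3:05 am, 3:55 am–4:35 am, 5:40 am–6:15 am.
2:55 am–7:35 am with B removed leaves 3:05 am–3:55 am, 4:35 am–5:40 am, 6:15 am–7:35 am.
8:00 am–8:45 am is untouched.

3:05 am–3:55 am, 4:35 am–5:40 am, 6:15 am–7:35 am, 8:00 am–8:45 am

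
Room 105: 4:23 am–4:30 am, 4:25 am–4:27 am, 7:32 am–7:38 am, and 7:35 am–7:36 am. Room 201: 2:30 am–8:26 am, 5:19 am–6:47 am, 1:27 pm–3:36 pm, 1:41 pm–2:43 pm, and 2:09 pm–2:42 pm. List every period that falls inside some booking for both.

4:23 am–4:30 am, 7:32 am–7:38 am

A, merged: 4:23 am–4:30 am, 7:32 am–7:38 am.
B, merged: 2:30 am–8:26 am, 1:27 pm–3:36 pm.
4:23 am–4:30 am overlaps B on 4:23 am–4:30 am.
7:32 am–7:38 am overlaps B on 7:32 am–7:38 am.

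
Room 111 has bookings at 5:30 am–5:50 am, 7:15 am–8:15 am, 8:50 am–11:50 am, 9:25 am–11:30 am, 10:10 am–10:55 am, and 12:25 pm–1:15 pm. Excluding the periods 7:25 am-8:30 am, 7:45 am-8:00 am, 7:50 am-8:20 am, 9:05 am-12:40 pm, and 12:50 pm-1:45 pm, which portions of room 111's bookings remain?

First set merges to 5:30 am-5:50 am, 7:15 am-8:15 am, 8:50 am-11:50 am, 12:25 pm-1:15 pm.
Second set merges to 7:25 am-8:30 am, 9:05 am-12:40 pm, 12:50 pm-1:45 pm.
5:30 am-5:50 am: nothing removed.
7:15 am-8:15 am \ B = 7:15 am-7:25 am.
8:50 am-11:50 am \ B = 8:50 am-9:05 am.
12:25 pm-1:15 pm \ B = 12:40 pm-12:50 pm.

5:30 am-5:50 am, 7:15 am-7:25 am, 8:50 am-9:05 am, 12:40 pm-12:50 pm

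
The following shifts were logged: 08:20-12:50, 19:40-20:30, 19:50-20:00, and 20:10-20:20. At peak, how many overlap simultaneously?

Walk the sorted start/end points keeping a running depth.
The depth first hits 2 at 19:50.

2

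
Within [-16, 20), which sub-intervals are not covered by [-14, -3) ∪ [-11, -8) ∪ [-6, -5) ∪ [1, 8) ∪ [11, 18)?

[-16, -14) ∪ [-3, 1) ∪ [8, 11) ∪ [18, 20)

Covered (merged): [-14, -3), [1, 8), [11, 18).
Uncovered inside [-16, 20): [-16, -14), [-3, 1), [8, 11), [18, 20).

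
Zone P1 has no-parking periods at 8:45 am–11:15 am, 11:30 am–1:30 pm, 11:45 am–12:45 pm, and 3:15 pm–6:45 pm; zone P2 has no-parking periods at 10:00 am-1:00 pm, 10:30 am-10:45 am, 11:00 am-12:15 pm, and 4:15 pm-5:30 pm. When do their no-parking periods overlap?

A, merged: 8:45 am–11:15 am, 11:30 am–1:30 pm, 3:15 pm–6:45 pm.
B, merged: 10:00 am–1:00 pm, 4:15 pm–5:30 pm.
8:45 am–11:15 am overlaps B on 10:00 am–11:15 am.
11:30 am–1:30 pm overlaps B on 11:30 am–1:00 pm.
3:15 pm–6:45 pm overlaps B on 4:15 pm–5:30 pm.

10:00 am–11:15 am, 11:30 am–1:00 pm, 4:15 pm–5:30 pm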